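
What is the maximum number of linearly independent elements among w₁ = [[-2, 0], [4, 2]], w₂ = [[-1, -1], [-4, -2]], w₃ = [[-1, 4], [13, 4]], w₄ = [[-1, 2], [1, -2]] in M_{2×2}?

3

Represent each element by its coordinate vector in ℝ⁴.
Form the matrix with w₁, w₂, w₃, w₄ as columns and reduce.
The echelon form has 3 nonzero rows, so the rank is 3.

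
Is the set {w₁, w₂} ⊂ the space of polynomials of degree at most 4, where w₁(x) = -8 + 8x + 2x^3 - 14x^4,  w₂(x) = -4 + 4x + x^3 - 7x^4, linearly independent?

linearly dependent

Take coordinates with respect to the standard basis {1, x, …, x^4}.
Place the vectors as rows of a 2×5 matrix and reduce to echelon form.
The reduction yields 1 nonzero row, so the rank is 1.
Since rank 1 < 2, the set is linearly dependent.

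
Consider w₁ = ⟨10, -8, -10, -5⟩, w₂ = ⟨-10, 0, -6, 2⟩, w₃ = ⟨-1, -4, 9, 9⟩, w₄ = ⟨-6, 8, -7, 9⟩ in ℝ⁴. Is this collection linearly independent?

linearly independent

The matrix [w₁|w₂|w₃|w₄] has determinant -22744.
A nonzero determinant means the columns are linearly independent.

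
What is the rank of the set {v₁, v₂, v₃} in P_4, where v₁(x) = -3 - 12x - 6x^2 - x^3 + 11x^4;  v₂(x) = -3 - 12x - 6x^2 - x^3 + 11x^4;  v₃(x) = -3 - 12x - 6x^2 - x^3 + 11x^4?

Use coordinates relative to {1, x, …, x^4}.
Row-reduce the 3×5 matrix with these as rows.
There is 1 pivot column, so rank = 1.

rank 1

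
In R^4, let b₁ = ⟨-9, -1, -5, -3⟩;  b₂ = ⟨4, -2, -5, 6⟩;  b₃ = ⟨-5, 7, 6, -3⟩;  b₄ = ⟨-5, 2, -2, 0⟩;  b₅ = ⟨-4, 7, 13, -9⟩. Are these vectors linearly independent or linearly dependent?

linearly dependent

There are 5 vectors in a 4-dimensional space, so they cannot be linearly independent.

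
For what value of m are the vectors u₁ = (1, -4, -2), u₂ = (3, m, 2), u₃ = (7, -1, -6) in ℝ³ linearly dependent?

Dependence holds iff the 3×3 matrix [u₁ u₂ u₃] is singular.
Expanding, det = 8*m - 120.
Setting this to zero gives m = 15.

m = 15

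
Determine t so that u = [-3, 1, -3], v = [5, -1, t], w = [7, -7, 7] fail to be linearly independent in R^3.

Dependence holds iff the 3×3 matrix [u v w] is singular.
Cofactor expansion gives det = 70 - 14*t.
Solving 70 - 14*t = 0 yields t = 5.

t = 5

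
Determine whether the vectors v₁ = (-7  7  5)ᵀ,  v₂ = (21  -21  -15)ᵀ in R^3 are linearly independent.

Row-reduce the matrix whose columns are v₁, v₂.
The reduction yields 1 nonzero row, so the rank is 1.
Since rank 1 < 2, the set is linearly dependent.
Indeed 3v₁ + v₂ = 0.

linearly dependent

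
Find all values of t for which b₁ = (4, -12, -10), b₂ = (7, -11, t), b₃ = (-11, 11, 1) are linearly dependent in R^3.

t = -60/11

The set is linearly dependent precisely when det[b₁; b₂; b₃] = 0.
Expanding, det = 88*t + 480.
This vanishes exactly when t = -60/11.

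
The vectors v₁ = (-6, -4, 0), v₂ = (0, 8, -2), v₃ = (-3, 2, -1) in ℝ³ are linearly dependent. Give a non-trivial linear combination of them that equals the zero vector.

v₁ + v₂ - 2v₃ = 0

Row-reduce the matrix with v₁, v₂, v₃ as columns; the null space gives the coefficients.
One solution (up to scaling) is (1, 1, -2).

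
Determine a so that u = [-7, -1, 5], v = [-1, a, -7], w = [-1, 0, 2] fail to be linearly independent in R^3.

The set is linearly dependent precisely when det[u; v; w] = 0.
The determinant works out to -9*a - 9.
This vanishes exactly when a = -1.

a = -1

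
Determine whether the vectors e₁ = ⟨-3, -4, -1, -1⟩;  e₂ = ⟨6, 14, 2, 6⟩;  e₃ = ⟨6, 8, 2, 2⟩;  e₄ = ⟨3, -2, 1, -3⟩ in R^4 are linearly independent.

One vector is a scalar multiple of another, so the set is dependent.

linearly dependent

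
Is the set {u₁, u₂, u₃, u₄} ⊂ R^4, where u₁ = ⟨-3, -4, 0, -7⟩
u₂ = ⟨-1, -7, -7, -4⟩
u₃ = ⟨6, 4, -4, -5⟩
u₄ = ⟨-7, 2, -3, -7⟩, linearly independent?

Place the vectors as rows of a 4×4 matrix and reduce to echelon form.
The reduction yields 4 nonzero rows, so the rank is 4.
Since rank = 4 (the number of vectors), the set is linearly independent.

linearly independent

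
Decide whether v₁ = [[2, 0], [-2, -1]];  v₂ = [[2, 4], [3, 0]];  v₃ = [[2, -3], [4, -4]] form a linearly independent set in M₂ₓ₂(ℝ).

linearly independent

Write each element as a coordinate vector in ℝ⁴ using {E₁₁, E₁₂, E₂₁, E₂₂}.
Row-reduce the matrix whose columns are v₁, v₂, v₃.
The reduction yields 3 nonzero rows, so the rank is 3.
Since rank = 3 (the number of vectors), the set is linearly independent.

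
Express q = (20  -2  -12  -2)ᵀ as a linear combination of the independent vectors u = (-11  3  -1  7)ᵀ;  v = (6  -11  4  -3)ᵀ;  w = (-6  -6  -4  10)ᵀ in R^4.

q = -4u - 2v + 2w

Write q = c₁u + … + c₃w and equate components.
The system has the unique solution (c₁, c₂, c₃) = (-4, -2, 2).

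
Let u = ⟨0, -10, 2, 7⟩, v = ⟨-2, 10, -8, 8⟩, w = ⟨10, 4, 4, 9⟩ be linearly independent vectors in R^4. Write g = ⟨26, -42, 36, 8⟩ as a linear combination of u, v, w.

g = 2u - 3v + 2w

Write g = a₁u + … + a₃w and equate components.
Row-reducing the augmented matrix gives the unique coefficients (a₁, a₂, a₃) = (2, -3, 2).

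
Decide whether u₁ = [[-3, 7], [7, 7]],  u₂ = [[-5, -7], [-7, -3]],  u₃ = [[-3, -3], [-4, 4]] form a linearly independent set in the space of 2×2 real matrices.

linearly independent

Take coordinates with respect to the standard basis {E₁₁, E₁₂, E₂₁, E₂₂}.
Row-reduce the matrix whose columns are u₁, u₂, u₃.
The reduction yields 3 nonzero rows, so the rank is 3.
Since rank = 3 (the number of vectors), the set is linearly independent.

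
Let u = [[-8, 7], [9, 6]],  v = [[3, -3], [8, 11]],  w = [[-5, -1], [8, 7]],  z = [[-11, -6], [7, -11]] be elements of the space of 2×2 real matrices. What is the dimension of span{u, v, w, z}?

Pass to coordinate vectors with respect to the basis {E₁₁, E₁₂, E₂₁, E₂₂}.
Row-reduce the 4×4 matrix with these as rows.
There are 4 pivot columns, so rank = 4.

4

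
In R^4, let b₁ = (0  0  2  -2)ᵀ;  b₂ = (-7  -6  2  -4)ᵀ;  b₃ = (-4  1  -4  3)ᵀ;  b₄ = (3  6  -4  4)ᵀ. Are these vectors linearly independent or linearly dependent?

The matrix [b₁|b₂|b₃|b₄] has determinant 60.
A nonzero determinant means the columns are linearly independent.

linearly independent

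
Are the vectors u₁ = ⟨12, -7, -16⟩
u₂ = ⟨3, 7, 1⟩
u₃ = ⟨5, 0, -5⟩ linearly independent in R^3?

Row-reduce the matrix whose columns are u₁, u₂, u₃.
The reduction yields 2 nonzero rows, so the rank is 2.
Since rank 2 < 3, the set is linearly dependent.
Indeed u₁ + u₂ - 3u₃ = 0.

linearly dependent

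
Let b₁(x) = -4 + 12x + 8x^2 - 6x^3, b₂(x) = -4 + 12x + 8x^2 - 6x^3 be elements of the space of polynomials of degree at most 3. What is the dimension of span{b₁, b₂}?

dim = 1

Pass to coordinate vectors with respect to the basis {1, x, …, x^3}.
Put the 4×2 matrix [b₁|b₂] into echelon form.
Reduction leaves 1 leading entry, giving rank 1.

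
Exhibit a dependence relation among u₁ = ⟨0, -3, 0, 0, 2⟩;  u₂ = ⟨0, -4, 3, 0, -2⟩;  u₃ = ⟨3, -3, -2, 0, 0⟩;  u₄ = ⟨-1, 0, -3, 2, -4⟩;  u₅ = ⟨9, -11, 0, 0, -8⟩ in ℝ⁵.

2u₁ - 2u₂ - 3u₃ + u₅ = 0

Set up α₁u₁ + … + α₅u₅ = 0 and solve the homogeneous system.
A generator of the null space is (2, -2, -3, 0, 1).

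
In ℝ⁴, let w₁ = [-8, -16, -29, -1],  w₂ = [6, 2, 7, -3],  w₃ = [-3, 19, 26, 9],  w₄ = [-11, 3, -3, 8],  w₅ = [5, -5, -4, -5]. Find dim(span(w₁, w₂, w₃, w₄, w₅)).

2

Apply Gaussian elimination to the matrix whose rows are w₁, w₂, w₃, w₄, w₅.
The echelon form has 2 nonzero rows, so the rank is 2.
(With 5 elements in a 4-dimensional space the rank is at most 4.)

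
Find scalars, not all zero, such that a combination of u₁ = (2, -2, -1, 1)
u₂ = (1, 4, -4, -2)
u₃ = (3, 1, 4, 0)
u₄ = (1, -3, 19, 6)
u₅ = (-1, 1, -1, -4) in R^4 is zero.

2u₁ + 2u₂ - 2u₃ + u₄ + u₅ = 0

Write the vectors as columns of a matrix and find a nonzero vector in its null space.
A generator of the null space is (2, 2, -2, 1, 1).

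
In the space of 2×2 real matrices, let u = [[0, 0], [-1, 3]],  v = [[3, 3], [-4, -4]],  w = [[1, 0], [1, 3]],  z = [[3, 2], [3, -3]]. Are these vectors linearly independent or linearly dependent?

Take coordinates with respect to the standard basis {E₁₁, E₁₂, E₂₁, E₂₂}.
The matrix [u|v|w|z] has determinant 32.
A nonzero determinant means the columns are linearly independent.

linearly independent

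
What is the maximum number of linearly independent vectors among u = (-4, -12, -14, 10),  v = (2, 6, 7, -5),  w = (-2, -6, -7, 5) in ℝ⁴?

1

Put the 4×3 matrix [u|v|w] into echelon form.
The echelon form has 1 nonzero row, so the rank is 1.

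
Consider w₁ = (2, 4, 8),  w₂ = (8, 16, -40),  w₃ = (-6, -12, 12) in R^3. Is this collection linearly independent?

Place the vectors as rows of a 3×3 matrix and reduce to echelon form.
The reduction yields 2 nonzero rows, so the rank is 2.
Since rank 2 < 3, the set is linearly dependent.

linearly dependent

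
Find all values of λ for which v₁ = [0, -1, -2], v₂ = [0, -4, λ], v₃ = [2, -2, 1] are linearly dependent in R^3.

Dependence holds iff the 3×3 matrix [v₁ v₂ v₃] is singular.
Expanding, det = -2*λ - 16.
Setting this to zero gives λ = -8.

λ = -8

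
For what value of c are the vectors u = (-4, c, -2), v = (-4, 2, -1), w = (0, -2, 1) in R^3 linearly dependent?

Place the vectors as rows of a 3×3 matrix; dependence ⇔ determinant zero.
The determinant works out to 4*c - 16.
Setting this to zero gives c = 4.

c = 4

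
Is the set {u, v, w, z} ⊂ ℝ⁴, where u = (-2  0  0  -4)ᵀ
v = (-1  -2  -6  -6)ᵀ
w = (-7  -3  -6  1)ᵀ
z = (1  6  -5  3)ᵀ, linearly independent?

Row-reduce the matrix whose columns are u, v, w, z.
The reduction yields 4 nonzero rows, so the rank is 4.
Since rank = 4 (the number of vectors), the set is linearly independent.

linearly independent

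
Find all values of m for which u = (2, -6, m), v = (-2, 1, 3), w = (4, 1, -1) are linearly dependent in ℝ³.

m = -34/3

Dependence holds iff the 3×3 matrix [u v w] is singular.
Expanding, det = -6*m - 68.
This vanishes exactly when m = -34/3.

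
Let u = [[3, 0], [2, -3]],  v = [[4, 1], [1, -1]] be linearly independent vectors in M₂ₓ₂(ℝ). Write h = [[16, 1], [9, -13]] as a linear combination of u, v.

h = 4u + v

Work in coordinates with respect to the standard basis {E₁₁, E₁₂, E₂₁, E₂₂}.
Write h = a₁u + a₂v and equate components.
The system has the unique solution (a₁, a₂) = (4, 1).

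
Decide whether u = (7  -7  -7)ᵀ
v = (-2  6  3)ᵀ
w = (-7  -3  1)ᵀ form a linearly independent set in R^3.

linearly independent

The matrix [u|v|w] has determinant -98.
A nonzero determinant means the columns are linearly independent.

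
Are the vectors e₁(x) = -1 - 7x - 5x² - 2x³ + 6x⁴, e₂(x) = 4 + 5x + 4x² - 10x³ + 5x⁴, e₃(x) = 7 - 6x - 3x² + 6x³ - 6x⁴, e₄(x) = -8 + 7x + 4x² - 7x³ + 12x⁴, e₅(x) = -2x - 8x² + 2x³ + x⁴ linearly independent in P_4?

Take coordinates with respect to the standard basis {1, x, …, x⁴}.
Place the vectors as rows of a 5×5 matrix and reduce to echelon form.
The reduction yields 5 nonzero rows, so the rank is 5.
Since rank = 5 (the number of vectors), the set is linearly independent.

linearly independent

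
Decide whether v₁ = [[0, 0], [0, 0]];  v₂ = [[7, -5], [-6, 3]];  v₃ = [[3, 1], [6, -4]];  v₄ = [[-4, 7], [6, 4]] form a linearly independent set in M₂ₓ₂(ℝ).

linearly dependent

Take coordinates with respect to the standard basis {E₁₁, E₁₂, E₂₁, E₂₂}.
One of the vectors is the zero vector, so the set is linearly dependent.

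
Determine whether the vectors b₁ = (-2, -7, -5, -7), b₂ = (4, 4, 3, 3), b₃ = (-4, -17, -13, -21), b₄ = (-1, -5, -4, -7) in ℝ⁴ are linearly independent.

Form the 4×4 matrix with these as columns; its determinant is 0.
A zero determinant means the columns are linearly dependent.
Indeed b₁ - b₃ + 2b₄ = 0.

linearly dependent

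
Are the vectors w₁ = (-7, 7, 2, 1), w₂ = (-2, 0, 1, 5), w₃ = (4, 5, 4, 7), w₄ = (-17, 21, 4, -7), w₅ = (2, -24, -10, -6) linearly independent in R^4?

linearly dependent

There are 5 vectors in a 4-dimensional space, so they cannot be linearly independent.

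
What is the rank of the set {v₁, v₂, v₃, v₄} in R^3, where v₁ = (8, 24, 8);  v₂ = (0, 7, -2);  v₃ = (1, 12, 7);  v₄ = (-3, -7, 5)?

3

Form the matrix with v₁, v₂, v₃, v₄ as columns and reduce.
There are 3 pivot columns, so rank = 3.
(With 4 elements in a 3-dimensional space the rank is at most 3.)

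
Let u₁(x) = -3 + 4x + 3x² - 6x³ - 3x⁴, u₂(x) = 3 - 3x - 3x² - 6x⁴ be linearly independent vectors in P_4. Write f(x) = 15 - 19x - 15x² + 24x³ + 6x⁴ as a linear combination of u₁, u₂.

Identify each element with its coordinate vector in ℝ⁵ via {1, x, …, x⁴}.
Since u₁, u₂ are independent, the coefficients expressing f are uniquely determined by a linear system.
Back-substitution yields (a₁, a₂) = (-4, 1).

f = -4u₁ + u₂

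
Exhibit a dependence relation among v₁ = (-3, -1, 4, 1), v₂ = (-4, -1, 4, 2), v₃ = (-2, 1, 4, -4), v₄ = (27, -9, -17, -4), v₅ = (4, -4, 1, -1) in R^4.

3v₁ + v₂ + v₃ + v₄ - 3v₅ = 0

Write the vectors as columns of a matrix and find a nonzero vector in its null space.
One solution (up to scaling) is (3, 1, 1, 1, -3).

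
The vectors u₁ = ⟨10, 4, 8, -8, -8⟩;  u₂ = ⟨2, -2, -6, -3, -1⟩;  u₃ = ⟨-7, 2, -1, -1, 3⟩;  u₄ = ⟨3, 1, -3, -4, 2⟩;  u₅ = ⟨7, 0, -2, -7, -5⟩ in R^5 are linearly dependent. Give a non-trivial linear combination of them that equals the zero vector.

u₁ + 2u₂ - 2u₅ = 0

Solve the homogeneous system with u₁, u₂, u₃, u₄, u₅ as columns by row-reducing the coefficient matrix.
The free variable yields coefficients (1, 2, 0, 0, -2) (any nonzero multiple also works).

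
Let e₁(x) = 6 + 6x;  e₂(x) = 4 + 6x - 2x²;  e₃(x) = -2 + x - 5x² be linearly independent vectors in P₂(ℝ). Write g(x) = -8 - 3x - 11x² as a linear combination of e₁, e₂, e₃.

g = e₁ - 2e₂ + 3e₃

Work in coordinates with respect to the standard basis {1, x, x²}.
Solve the system with e₁, e₂, e₃ as columns and g as the right-hand side.
The system has the unique solution (c₁, c₂, c₃) = (1, -2, 3).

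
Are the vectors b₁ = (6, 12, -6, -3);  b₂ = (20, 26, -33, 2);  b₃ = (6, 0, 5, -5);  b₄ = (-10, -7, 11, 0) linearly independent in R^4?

Form the 4×4 matrix with these as columns; its determinant is 0.
A zero determinant means the columns are linearly dependent.

linearly dependent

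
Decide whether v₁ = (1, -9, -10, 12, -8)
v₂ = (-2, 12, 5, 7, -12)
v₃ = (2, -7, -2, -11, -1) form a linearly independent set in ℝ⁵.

linearly independent

Place the vectors as rows of a 3×5 matrix and reduce to echelon form.
The reduction yields 3 nonzero rows, so the rank is 3.
Since rank = 3 (the number of vectors), the set is linearly independent.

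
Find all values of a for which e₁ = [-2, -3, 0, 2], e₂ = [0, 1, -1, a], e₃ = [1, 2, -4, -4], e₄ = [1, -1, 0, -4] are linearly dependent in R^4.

a = 3/10

The set is linearly dependent precisely when det[e₁; e₂; e₃; e₄] = 0.
Expanding, det = 20*a - 6.
Setting this to zero gives a = 3/10.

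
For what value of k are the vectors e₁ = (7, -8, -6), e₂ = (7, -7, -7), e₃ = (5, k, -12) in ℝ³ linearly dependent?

k = 2

The set is linearly dependent precisely when det[e₁; e₂; e₃] = 0.
Cofactor expansion gives det = 7*k - 14.
This vanishes exactly when k = 2.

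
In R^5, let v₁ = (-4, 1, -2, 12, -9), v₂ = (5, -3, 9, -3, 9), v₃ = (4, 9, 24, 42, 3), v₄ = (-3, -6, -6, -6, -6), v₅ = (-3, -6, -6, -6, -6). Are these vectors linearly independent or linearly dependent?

Two of the vectors are equal, giving an immediate dependence.

linearly dependent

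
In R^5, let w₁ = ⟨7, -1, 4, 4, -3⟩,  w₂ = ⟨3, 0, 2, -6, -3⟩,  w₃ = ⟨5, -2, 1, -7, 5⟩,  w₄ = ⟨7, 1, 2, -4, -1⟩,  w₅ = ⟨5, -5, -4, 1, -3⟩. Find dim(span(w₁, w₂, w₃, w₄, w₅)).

5

Apply Gaussian elimination to the matrix whose rows are w₁, w₂, w₃, w₄, w₅.
The echelon form has 5 nonzero rows, so the rank is 5.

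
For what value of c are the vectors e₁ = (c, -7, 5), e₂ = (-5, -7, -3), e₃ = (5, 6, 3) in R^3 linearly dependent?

Place the vectors as rows of a 3×3 matrix; dependence ⇔ determinant zero.
Expanding, det = 25 - 3*c.
Solving 25 - 3*c = 0 yields c = 25/3.

c = 25/3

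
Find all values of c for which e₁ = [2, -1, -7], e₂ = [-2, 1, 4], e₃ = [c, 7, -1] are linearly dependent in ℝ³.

c = -14

The set is linearly dependent precisely when det[e₁; e₂; e₃] = 0.
Expanding, det = 3*c + 42.
Setting this to zero gives c = -14.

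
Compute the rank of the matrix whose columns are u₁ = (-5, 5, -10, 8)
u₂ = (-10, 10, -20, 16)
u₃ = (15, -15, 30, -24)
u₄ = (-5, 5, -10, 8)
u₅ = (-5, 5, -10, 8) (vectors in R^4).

rank 1

Put the 4×5 matrix [u₁|u₂|u₃|u₄|u₅] into echelon form.
There is 1 pivot column, so rank = 1.
(With 5 elements in a 4-dimensional space the rank is at most 4.)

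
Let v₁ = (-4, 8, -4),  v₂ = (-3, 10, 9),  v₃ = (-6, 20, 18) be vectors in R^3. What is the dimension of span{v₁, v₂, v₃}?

Apply Gaussian elimination to the matrix whose rows are v₁, v₂, v₃.
Reduction leaves 2 leading entries, giving rank 2.

2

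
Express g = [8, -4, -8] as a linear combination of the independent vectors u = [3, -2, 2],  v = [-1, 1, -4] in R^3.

g = 4u + 4v

Set up the augmented matrix [u | v | g] and row-reduce.
Row-reducing the augmented matrix gives the unique coefficients (c₁, c₂) = (4, 4).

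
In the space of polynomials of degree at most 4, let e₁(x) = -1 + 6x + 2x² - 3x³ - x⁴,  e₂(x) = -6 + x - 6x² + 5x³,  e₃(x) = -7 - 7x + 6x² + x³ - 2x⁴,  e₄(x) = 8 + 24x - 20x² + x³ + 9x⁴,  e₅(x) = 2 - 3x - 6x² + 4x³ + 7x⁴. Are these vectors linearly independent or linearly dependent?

Take coordinates with respect to the standard basis {1, x, …, x⁴}.
Place the vectors as rows of a 5×5 matrix and reduce to echelon form.
The reduction yields 4 nonzero rows, so the rank is 4.
Since rank 4 < 5, the set is linearly dependent.

linearly dependent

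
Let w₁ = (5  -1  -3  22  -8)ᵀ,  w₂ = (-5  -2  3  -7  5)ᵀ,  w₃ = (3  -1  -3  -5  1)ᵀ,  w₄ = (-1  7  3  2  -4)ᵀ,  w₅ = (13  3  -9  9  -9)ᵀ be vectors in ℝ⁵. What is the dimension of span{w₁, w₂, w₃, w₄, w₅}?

dim = 3

Row-reduce the 5×5 matrix with these as rows.
There are 3 pivot columns, so rank = 3.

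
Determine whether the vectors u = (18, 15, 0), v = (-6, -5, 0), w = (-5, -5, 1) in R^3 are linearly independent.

Form the 3×3 matrix with these as columns; its determinant is 0.
A zero determinant means the columns are linearly dependent.
Indeed u + 3v = 0.

linearly dependent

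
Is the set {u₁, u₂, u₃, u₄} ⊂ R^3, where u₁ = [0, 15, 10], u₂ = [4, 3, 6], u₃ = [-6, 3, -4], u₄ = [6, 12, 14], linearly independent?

linearly dependent

There are 4 vectors in a 3-dimensional space, so they cannot be linearly independent.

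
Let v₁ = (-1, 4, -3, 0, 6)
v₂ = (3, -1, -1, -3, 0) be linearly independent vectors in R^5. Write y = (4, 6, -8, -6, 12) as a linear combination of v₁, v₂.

Set up the augmented matrix [v₁ | v₂ | y] and row-reduce.
Row-reducing the augmented matrix gives the unique coefficients (c₁, c₂) = (2, 2).

y = 2v₁ + 2v₂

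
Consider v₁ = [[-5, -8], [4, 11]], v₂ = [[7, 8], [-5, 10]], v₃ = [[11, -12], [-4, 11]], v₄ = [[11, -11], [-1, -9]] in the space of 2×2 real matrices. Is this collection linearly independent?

Write each element as a coordinate vector in ℝ⁴ using {E₁₁, E₁₂, E₂₁, E₂₂}.
Place the vectors as rows of a 4×4 matrix and reduce to echelon form.
The reduction yields 4 nonzero rows, so the rank is 4.
Since rank = 4 (the number of vectors), the set is linearly independent.

linearly independent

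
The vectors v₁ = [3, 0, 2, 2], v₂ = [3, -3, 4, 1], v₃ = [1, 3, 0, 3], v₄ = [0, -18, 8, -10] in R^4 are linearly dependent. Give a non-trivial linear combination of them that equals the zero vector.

2v₁ - 3v₂ + 3v₃ + v₄ = 0

Write the vectors as columns of a matrix and find a nonzero vector in its null space.
The free variable yields coefficients (2, -3, 3, 1) (any nonzero multiple also works).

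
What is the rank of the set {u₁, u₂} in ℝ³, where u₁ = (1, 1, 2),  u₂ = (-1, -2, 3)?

Apply Gaussian elimination to the matrix whose rows are u₁, u₂.
Exactly 2 pivots survive; hence the rank is 2.

rank 2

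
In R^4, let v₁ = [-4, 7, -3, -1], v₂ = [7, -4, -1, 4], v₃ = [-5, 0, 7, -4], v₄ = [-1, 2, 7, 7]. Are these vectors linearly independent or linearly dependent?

linearly independent

Place the vectors as rows of a 4×4 matrix and reduce to echelon form.
The reduction yields 4 nonzero rows, so the rank is 4.
Since rank = 4 (the number of vectors), the set is linearly independent.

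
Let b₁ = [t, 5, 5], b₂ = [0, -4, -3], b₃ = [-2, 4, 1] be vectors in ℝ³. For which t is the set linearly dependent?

t = 5/4

The set is linearly dependent precisely when det[b₁; b₂; b₃] = 0.
Cofactor expansion gives det = 8*t - 10.
Solving 8*t - 10 = 0 yields t = 5/4.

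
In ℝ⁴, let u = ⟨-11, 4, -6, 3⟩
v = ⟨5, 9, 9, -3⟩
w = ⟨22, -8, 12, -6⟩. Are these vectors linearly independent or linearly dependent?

One vector is a scalar multiple of another, so the set is dependent.

linearly dependent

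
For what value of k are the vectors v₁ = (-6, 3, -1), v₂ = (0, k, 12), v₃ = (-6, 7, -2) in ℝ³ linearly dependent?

k = -48

The set is linearly dependent precisely when det[v₁; v₂; v₃] = 0.
Cofactor expansion gives det = 6*k + 288.
Solving 6*k + 288 = 0 yields k = -48.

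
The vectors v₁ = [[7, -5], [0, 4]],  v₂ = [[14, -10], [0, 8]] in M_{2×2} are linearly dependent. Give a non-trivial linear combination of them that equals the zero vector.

2v₁ - v₂ = 0

Take coordinates with respect to {E₁₁, E₁₂, E₂₁, E₂₂}.
Write the vectors as columns of a matrix and find a nonzero vector in its null space.
The free variable yields coefficients (2, -1) (any nonzero multiple also works).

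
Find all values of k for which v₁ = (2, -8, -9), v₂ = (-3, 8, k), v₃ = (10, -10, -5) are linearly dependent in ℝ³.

Dependence holds iff the 3×3 matrix [v₁ v₂ v₃] is singular.
Expanding, det = 490 - 60*k.
Solving 490 - 60*k = 0 yields k = 49/6.

k = 49/6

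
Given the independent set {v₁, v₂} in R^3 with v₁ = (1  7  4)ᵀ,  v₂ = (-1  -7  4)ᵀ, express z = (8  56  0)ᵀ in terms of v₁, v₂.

z = 4v₁ - 4v₂

Write z = α₁v₁ + α₂v₂ and equate components.
The system has the unique solution (α₁, α₂) = (4, -4).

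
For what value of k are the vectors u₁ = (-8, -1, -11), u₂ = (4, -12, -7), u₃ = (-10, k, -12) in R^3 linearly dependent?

The vectors are dependent exactly when the determinant of the matrix with rows u₁, u₂, u₃ vanishes.
Expanding, det = 50 - 100*k.
Setting this to zero gives k = 1/2.

k = 1/2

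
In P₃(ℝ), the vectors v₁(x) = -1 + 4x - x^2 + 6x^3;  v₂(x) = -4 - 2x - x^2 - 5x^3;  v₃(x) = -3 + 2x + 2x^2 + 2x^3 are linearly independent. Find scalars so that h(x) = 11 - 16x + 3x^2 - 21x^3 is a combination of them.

Take coordinate vectors relative to {1, x, …, x^3}.
Solve the system with v₁, v₂, v₃ as columns and h as the right-hand side.
The system has the unique solution (c₁, c₂, c₃) = (-4, -1, -1).

h = -4v₁ - v₂ - v₃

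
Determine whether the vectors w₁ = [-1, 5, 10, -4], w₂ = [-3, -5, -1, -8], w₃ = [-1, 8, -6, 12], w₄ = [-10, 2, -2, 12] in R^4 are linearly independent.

The matrix [w₁|w₂|w₃|w₄] has determinant -8348.
A nonzero determinant means the columns are linearly independent.

linearly independent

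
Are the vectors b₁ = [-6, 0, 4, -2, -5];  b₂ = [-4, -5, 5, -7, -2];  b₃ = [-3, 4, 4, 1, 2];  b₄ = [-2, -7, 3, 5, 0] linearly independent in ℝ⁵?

Place the vectors as rows of a 4×5 matrix and reduce to echelon form.
The reduction yields 4 nonzero rows, so the rank is 4.
Since rank = 4 (the number of vectors), the set is linearly independent.

linearly independent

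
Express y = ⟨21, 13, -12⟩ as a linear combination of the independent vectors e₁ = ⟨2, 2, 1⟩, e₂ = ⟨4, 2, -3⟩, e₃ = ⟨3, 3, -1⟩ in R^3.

Write y = α₁e₁ + … + α₃e₃ and equate components.
Back-substitution yields (α₁, α₂, α₃) = (1, 4, 1).

y = e₁ + 4e₂ + e₃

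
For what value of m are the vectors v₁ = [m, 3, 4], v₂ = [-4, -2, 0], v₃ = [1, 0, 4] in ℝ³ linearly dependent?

Place the vectors as rows of a 3×3 matrix; dependence ⇔ determinant zero.
Expanding, det = 56 - 8*m.
Setting this to zero gives m = 7.

m = 7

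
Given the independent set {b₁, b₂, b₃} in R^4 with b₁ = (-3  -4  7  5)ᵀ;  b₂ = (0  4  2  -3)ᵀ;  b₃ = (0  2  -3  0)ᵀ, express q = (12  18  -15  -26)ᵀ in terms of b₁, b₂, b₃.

q = -4b₁ + 2b₂ - 3b₃

Since b₁, b₂, b₃ are independent, the coefficients expressing q are uniquely determined by a linear system.
Back-substitution yields (a₁, a₂, a₃) = (-4, 2, -3).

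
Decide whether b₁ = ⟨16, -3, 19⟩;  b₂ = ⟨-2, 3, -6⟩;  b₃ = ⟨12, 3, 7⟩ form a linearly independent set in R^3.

linearly dependent

Place the vectors as rows of a 3×3 matrix and reduce to echelon form.
The reduction yields 2 nonzero rows, so the rank is 2.
Since rank 2 < 3, the set is linearly dependent.
Indeed b₁ + 2b₂ - b₃ = 0.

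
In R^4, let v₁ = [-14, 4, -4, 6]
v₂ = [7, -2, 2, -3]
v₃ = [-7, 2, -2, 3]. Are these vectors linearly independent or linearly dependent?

Row-reduce the matrix whose columns are v₁, v₂, v₃.
The reduction yields 1 nonzero row, so the rank is 1.
Since rank 1 < 3, the set is linearly dependent.
Indeed v₁ + 2v₂ = 0.

linearly dependent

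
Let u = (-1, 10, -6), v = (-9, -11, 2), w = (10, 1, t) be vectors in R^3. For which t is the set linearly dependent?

Place the vectors as rows of a 3×3 matrix; dependence ⇔ determinant zero.
Expanding, det = 101*t - 404.
This vanishes exactly when t = 4.

t = 4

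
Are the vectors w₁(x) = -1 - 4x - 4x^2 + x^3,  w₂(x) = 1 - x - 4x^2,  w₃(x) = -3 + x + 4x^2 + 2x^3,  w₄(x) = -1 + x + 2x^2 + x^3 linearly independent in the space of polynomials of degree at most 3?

Take coordinates with respect to the standard basis {1, x, …, x^3}.
Row-reduce the matrix whose columns are w₁, w₂, w₃, w₄.
The reduction yields 4 nonzero rows, so the rank is 4.
Since rank = 4 (the number of vectors), the set is linearly independent.

linearly independent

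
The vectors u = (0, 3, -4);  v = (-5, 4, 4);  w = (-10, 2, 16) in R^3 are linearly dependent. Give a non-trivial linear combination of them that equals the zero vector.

Row-reduce the matrix with u, v, w as columns; the null space gives the coefficients.
One solution (up to scaling) is (2, -2, 1).

2u - 2v + w = 0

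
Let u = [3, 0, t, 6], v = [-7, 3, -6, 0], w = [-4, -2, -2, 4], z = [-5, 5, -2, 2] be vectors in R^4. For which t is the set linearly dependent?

Place the vectors as rows of a 4×4 matrix; dependence ⇔ determinant zero.
The determinant works out to 132*t - 924.
Solving 132*t - 924 = 0 yields t = 7.

t = 7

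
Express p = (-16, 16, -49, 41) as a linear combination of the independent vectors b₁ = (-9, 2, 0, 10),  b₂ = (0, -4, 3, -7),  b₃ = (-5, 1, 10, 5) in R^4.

p = 4b₁ - 3b₂ - 4b₃

Write p = a₁b₁ + … + a₃b₃ and equate components.
The system has the unique solution (a₁, a₂, a₃) = (4, -3, -4).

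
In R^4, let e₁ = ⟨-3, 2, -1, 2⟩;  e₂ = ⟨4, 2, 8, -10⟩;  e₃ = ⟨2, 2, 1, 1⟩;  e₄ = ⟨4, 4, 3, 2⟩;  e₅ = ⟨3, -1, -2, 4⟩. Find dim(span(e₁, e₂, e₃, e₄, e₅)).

Apply Gaussian elimination to the matrix whose rows are e₁, e₂, e₃, e₄, e₅.
Exactly 4 pivots survive; hence the rank is 4.
(With 5 elements in a 4-dimensional space the rank is at most 4.)

dim = 4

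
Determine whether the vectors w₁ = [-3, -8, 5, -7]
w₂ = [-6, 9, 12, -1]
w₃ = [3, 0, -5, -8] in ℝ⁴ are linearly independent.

Row-reduce the matrix whose columns are w₁, w₂, w₃.
The reduction yields 3 nonzero rows, so the rank is 3.
Since rank = 3 (the number of vectors), the set is linearly independent.

linearly independent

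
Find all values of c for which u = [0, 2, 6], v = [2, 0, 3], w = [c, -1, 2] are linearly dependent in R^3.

Dependence holds iff the 3×3 matrix [u v w] is singular.
The determinant works out to 6*c - 20.
Solving 6*c - 20 = 0 yields c = 10/3.

c = 10/3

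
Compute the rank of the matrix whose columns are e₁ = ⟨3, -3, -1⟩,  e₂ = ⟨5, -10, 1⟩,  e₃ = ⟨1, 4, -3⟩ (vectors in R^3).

Put the 3×3 matrix [e₁|e₂|e₃] into echelon form.
Reduction leaves 2 leading entries, giving rank 2.

rank 2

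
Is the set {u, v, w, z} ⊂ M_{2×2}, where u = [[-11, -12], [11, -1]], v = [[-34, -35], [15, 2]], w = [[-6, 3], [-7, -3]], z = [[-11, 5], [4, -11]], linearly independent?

linearly dependent

Write each element as a coordinate vector in ℝ⁴ using {E₁₁, E₁₂, E₂₁, E₂₂}.
The matrix [u|v|w|z] has determinant 0.
A zero determinant means the columns are linearly dependent.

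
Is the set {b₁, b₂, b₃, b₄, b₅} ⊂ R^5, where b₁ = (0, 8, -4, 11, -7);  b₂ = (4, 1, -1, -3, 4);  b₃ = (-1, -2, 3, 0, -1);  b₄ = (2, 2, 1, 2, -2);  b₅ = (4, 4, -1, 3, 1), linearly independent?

linearly dependent

Form the 5×5 matrix with these as columns; its determinant is 0.
A zero determinant means the columns are linearly dependent.
Indeed b₁ + 2b₂ + 2b₃ - b₄ - b₅ = 0.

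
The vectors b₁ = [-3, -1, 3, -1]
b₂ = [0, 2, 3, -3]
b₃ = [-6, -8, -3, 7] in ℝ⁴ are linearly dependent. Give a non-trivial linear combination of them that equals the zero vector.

Row-reduce the matrix with b₁, b₂, b₃ as columns; the null space gives the coefficients.
One solution (up to scaling) is (2, -3, -1).

2b₁ - 3b₂ - b₃ = 0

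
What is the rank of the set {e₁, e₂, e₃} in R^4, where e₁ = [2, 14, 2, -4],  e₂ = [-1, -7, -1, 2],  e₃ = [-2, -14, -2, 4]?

Apply Gaussian elimination to the matrix whose rows are e₁, e₂, e₃.
There is 1 pivot column, so rank = 1.

rank 1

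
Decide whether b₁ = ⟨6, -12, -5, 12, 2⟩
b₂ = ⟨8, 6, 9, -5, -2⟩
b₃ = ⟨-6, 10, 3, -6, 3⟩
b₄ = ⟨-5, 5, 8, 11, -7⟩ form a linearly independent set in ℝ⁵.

linearly independent

Row-reduce the matrix whose columns are b₁, b₂, b₃, b₄.
The reduction yields 4 nonzero rows, so the rank is 4.
Since rank = 4 (the number of vectors), the set is linearly independent.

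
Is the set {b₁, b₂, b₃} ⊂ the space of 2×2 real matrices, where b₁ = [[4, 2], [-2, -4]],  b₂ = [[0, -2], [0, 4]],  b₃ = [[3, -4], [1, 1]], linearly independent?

linearly independent

Take coordinates with respect to the standard basis {E₁₁, E₁₂, E₂₁, E₂₂}.
Row-reduce the matrix whose columns are b₁, b₂, b₃.
The reduction yields 3 nonzero rows, so the rank is 3.
Since rank = 3 (the number of vectors), the set is linearly independent.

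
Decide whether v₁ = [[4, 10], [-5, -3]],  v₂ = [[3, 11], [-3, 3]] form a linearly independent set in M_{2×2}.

linearly independent

Write each element as a coordinate vector in ℝ⁴ using {E₁₁, E₁₂, E₂₁, E₂₂}.
Place the vectors as rows of a 2×4 matrix and reduce to echelon form.
The reduction yields 2 nonzero rows, so the rank is 2.
Since rank = 2 (the number of vectors), the set is linearly independent.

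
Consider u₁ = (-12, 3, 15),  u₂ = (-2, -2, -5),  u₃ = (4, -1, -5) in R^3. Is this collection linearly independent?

linearly dependent

The matrix [u₁|u₂|u₃] has determinant 0.
A zero determinant means the columns are linearly dependent.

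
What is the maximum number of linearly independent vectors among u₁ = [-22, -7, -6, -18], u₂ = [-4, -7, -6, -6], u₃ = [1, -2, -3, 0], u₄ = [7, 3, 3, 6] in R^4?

Put the 4×4 matrix [u₁|u₂|u₃|u₄] into echelon form.
There are 3 pivot columns, so rank = 3.

3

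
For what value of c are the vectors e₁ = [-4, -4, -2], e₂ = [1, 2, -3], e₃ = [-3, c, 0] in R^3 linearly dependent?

c = -24/7

Place the vectors as rows of a 3×3 matrix; dependence ⇔ determinant zero.
Expanding, det = -14*c - 48.
Solving -14*c - 48 = 0 yields c = -24/7.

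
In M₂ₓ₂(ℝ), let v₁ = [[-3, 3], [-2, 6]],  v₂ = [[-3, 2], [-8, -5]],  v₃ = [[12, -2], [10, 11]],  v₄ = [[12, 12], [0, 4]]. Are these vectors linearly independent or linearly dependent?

linearly independent

Take coordinates with respect to the standard basis {E₁₁, E₁₂, E₂₁, E₂₂}.
Row-reduce the matrix whose columns are v₁, v₂, v₃, v₄.
The reduction yields 4 nonzero rows, so the rank is 4.
Since rank = 4 (the number of vectors), the set is linearly independent.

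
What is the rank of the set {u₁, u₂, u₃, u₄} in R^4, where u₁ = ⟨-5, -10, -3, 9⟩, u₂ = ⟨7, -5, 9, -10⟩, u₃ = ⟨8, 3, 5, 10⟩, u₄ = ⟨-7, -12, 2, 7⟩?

Apply Gaussian elimination to the matrix whose rows are u₁, u₂, u₃, u₄.
There are 4 pivot columns, so rank = 4.

4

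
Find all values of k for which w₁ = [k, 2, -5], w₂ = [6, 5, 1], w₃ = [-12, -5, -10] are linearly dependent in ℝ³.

Place the vectors as rows of a 3×3 matrix; dependence ⇔ determinant zero.
Cofactor expansion gives det = -45*k - 54.
Solving -45*k - 54 = 0 yields k = -6/5.

k = -6/5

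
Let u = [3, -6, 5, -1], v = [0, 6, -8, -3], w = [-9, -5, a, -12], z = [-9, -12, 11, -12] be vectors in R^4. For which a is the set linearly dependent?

a = 33/10

The set is linearly dependent precisely when det[u; v; w; z] = 0.
Expanding, det = 1782 - 540*a.
This vanishes exactly when a = 33/10.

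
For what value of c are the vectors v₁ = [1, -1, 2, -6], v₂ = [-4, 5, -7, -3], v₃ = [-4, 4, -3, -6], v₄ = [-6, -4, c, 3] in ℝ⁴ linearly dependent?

c = 57/2

Dependence holds iff the 4×4 matrix [v₁ v₂ v₃ v₄] is singular.
Cofactor expansion gives det = 30*c - 855.
This vanishes exactly when c = 57/2.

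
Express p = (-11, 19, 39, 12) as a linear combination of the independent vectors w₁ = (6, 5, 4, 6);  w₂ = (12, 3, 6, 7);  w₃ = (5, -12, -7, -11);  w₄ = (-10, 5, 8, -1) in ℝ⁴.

p = -4w₁ + 4w₂ - w₃ + 3w₄

Set up the augmented matrix [w₁ | w₂ | w₃ | w₄ | p] and row-reduce.
The system has the unique solution (α₁, …, α₄) = (-4, 4, -1, 3).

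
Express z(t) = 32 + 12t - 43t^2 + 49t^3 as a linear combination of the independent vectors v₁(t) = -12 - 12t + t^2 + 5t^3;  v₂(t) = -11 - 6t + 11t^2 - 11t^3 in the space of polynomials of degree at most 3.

Work in coordinates with respect to the standard basis {1, t, …, t^3}.
Since v₁, v₂ are independent, the coefficients expressing z are uniquely determined by a linear system.
Row-reducing the augmented matrix gives the unique coefficients (c₁, c₂) = (1, -4).

z = v₁ - 4v₂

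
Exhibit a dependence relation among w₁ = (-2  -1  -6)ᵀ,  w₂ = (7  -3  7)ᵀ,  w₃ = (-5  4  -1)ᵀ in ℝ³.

w₁ + w₂ + w₃ = 0

Row-reduce the matrix with w₁, w₂, w₃ as columns; the null space gives the coefficients.
The free variable yields coefficients (1, 1, 1) (any nonzero multiple also works).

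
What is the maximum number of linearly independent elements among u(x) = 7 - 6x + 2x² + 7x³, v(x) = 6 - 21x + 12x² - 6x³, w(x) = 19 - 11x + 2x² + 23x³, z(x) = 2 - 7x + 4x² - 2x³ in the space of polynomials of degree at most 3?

2

Represent each element by its coordinate vector in ℝ⁴.
Row-reduce the 4×4 matrix with these as rows.
Exactly 2 pivots survive; hence the rank is 2.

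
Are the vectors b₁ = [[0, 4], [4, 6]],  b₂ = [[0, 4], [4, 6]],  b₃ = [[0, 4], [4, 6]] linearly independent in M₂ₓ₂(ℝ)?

Write each element as a coordinate vector in ℝ⁴ using {E₁₁, E₁₂, E₂₁, E₂₂}.
Two of the vectors are equal, giving an immediate dependence.

linearly dependent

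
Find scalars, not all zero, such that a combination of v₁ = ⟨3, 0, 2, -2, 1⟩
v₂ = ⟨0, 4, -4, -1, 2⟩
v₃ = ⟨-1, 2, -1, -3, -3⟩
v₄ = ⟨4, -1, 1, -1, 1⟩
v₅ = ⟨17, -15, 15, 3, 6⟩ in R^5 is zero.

v₁ - 2v₂ - 2v₃ + 3v₄ - v₅ = 0

Row-reduce the matrix with v₁, v₂, v₃, v₄, v₅ as columns; the null space gives the coefficients.
A generator of the null space is (1, -2, -2, 3, -1).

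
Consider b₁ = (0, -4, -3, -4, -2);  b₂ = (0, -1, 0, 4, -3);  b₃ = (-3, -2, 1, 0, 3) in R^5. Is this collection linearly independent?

linearly independent

Row-reduce the matrix whose columns are b₁, b₂, b₃.
The reduction yields 3 nonzero rows, so the rank is 3.
Since rank = 3 (the number of vectors), the set is linearly independent.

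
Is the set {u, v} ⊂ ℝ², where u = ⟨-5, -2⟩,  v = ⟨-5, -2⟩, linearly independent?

linearly dependent

Two of the vectors are equal, giving an immediate dependence.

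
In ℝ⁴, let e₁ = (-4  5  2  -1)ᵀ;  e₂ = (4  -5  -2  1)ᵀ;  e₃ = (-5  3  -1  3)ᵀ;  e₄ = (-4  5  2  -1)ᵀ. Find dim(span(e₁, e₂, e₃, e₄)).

dim = 2

Put the 4×4 matrix [e₁|e₂|e₃|e₄] into echelon form.
The echelon form has 2 nonzero rows, so the rank is 2.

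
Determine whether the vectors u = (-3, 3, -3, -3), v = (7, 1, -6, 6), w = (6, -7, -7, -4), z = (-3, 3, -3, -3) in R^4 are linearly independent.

Two of the vectors are equal, giving an immediate dependence.

linearly dependent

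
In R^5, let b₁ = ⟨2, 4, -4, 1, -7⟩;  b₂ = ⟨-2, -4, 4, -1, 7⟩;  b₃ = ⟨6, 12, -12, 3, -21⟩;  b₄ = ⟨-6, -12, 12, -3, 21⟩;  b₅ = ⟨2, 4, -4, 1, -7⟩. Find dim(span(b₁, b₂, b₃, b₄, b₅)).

1

Apply Gaussian elimination to the matrix whose rows are b₁, b₂, b₃, b₄, b₅.
Reduction leaves 1 leading entry, giving rank 1.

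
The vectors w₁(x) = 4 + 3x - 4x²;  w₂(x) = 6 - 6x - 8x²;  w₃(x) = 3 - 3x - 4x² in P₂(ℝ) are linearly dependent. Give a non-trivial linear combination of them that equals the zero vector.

w₂ - 2w₃ = 0

Take coordinates with respect to {1, x, x²}.
Row-reduce the matrix with w₁, w₂, w₃ as columns; the null space gives the coefficients.
One solution (up to scaling) is (0, 1, -2).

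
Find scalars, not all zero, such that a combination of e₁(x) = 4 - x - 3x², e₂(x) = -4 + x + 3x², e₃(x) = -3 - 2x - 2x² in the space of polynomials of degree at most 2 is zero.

Take coordinates with respect to {1, x, x²}.
Solve the homogeneous system with e₁, e₂, e₃ as columns by row-reducing the coefficient matrix.
A generator of the null space is (1, 1, 0).

e₁ + e₂ = 0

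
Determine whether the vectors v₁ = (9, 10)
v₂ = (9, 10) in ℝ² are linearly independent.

linearly dependent

Place the vectors as rows of a 2×2 matrix and reduce to echelon form.
The reduction yields 1 nonzero row, so the rank is 1.
Since rank 1 < 2, the set is linearly dependent.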